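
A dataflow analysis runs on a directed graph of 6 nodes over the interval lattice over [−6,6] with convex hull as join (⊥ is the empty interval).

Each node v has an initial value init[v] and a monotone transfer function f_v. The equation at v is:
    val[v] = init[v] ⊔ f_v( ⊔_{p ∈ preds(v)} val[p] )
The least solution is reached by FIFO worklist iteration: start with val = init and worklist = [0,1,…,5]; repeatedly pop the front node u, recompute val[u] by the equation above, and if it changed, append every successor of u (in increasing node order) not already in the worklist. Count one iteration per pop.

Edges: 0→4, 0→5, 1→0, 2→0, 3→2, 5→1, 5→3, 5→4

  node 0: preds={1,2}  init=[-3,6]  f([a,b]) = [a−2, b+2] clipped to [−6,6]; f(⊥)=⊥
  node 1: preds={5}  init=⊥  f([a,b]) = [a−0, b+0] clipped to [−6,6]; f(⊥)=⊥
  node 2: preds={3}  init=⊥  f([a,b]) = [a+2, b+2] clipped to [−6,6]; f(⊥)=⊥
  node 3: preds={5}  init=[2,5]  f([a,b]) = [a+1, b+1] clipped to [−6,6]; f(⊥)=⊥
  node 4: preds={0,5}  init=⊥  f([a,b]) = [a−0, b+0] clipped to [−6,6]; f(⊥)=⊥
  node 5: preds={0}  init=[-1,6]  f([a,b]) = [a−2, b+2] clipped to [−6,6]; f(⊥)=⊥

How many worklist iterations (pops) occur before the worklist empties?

Worklist (22 pops):
  #1 pop 0: in=⊥ → [-3,6] (no change)
  #2 pop 1: in=[-1,6] → [-1,6] (was ⊥); enqueue [0]
  #3 pop 2: in=[2,5] → [4,6] (was ⊥); enqueue []
  #4 pop 3: in=[-1,6] → [0,6] (was [2,5]); enqueue [2]
  #5 pop 4: in=[-3,6] → [-3,6] (was ⊥); enqueue []
  #6 pop 5: in=[-3,6] → [-5,6] (was [-1,6]); enqueue [1,3,4]
  #7 pop 0: in=[-1,6] → [-3,6] (no change)
  #8 pop 2: in=[0,6] → [2,6] (was [4,6]); enqueue [0]
  #9 pop 1: in=[-5,6] → [-5,6] (was [-1,6]); enqueue []
  #10 pop 3: in=[-5,6] → [-4,6] (was [0,6]); enqueue [2]
  #11 pop 4: in=[-5,6] → [-5,6] (was [-3,6]); enqueue []
  #12 pop 0: in=[-5,6] → [-6,6] (was [-3,6]); enqueue [4,5]
  #13 pop 2: in=[-4,6] → [-2,6] (was [2,6]); enqueue [0]
  #14 pop 4: in=[-6,6] → [-6,6] (was [-5,6]); enqueue []
  #15 pop 5: in=[-6,6] → [-6,6] (was [-5,6]); enqueue [1,3,4]
  #16 pop 0: in=[-5,6] → [-6,6] (no change)
  #17 pop 1: in=[-6,6] → [-6,6] (was [-5,6]); enqueue [0]
  #18 pop 3: in=[-6,6] → [-5,6] (was [-4,6]); enqueue [2]
  #19 pop 4: in=[-6,6] → [-6,6] (no change)
  #20 pop 0: in=[-6,6] → [-6,6] (no change)
  #21 pop 2: in=[-5,6] → [-3,6] (was [-2,6]); enqueue [0]
  #22 pop 0: in=[-6,6] → [-6,6] (no change)

Fixpoint:
  val[0] = [-6,6]
  val[1] = [-6,6]
  val[2] = [-3,6]
  val[3] = [-5,6]
  val[4] = [-6,6]
  val[5] = [-6,6]

22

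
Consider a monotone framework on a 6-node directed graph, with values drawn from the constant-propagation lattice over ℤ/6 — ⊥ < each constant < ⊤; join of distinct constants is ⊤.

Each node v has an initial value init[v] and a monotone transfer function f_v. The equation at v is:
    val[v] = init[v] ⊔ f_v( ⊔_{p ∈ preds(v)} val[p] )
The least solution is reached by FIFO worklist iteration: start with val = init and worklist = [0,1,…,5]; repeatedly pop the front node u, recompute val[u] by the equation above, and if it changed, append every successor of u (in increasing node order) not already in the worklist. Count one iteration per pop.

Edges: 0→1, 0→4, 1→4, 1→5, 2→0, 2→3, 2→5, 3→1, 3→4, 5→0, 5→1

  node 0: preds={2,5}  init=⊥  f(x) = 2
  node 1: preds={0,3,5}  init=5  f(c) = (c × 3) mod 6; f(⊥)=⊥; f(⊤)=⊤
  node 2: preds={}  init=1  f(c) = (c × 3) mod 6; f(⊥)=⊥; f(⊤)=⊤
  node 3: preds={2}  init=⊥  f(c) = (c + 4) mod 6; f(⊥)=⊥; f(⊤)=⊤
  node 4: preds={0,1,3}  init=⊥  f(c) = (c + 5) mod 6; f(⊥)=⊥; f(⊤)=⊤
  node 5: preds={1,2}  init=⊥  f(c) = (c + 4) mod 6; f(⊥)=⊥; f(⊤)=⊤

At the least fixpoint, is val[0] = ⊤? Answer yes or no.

no

Trace (8 dequeues):
  [1] u=0 | in 1 | out 2 | prev ⊥ | push {}
  [2] u=1 | in 2 | out ⊤ | prev 5 | push {}
  [3] u=2 | in ⊥ | out 1 | ==
  [4] u=3 | in 1 | out 5 | prev ⊥ | push {1}
  [5] u=4 | in ⊤ | out ⊤ | prev ⊥ | push {}
  [6] u=5 | in ⊤ | out ⊤ | prev ⊥ | push {0}
  [7] u=1 | in ⊤ | out ⊤ | ==
  [8] u=0 | in ⊤ | out 2 | ==

Converged values:
  [0] 2
  [1] ⊤
  [2] 1
  [3] 5
  [4] ⊤
  [5] ⊤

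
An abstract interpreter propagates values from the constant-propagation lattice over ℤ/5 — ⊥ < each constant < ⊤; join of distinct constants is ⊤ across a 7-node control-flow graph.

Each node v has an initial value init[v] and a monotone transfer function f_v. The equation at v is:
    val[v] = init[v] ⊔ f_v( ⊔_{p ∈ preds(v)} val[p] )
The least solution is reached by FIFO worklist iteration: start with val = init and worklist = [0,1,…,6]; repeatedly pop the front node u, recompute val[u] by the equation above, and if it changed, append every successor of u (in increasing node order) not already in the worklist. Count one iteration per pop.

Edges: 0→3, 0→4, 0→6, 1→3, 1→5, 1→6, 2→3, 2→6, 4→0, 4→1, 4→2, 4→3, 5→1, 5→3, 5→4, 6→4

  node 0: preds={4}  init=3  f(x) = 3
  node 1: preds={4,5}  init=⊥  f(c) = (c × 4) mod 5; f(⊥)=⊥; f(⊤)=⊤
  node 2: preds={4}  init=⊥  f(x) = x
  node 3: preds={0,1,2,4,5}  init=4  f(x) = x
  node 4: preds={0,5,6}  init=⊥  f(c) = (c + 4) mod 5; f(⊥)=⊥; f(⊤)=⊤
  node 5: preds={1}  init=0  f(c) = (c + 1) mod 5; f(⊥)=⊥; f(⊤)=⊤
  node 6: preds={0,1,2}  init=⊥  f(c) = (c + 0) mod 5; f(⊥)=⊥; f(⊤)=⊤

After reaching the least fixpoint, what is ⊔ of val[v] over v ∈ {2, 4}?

Trace (14 dequeues):
  [1] u=0 | in ⊥ | out 3 | ==
  [2] u=1 | in 0 | out 0 | prev ⊥ | push {}
  [3] u=2 | in ⊥ | out ⊥ | ==
  [4] u=3 | in ⊤ | out ⊤ | prev 4 | push {}
  [5] u=4 | in ⊤ | out ⊤ | prev ⊥ | push {0,1,2,3}
  [6] u=5 | in 0 | out ⊤ | prev 0 | push {4}
  [7] u=6 | in ⊤ | out ⊤ | prev ⊥ | push {}
  [8] u=0 | in ⊤ | out 3 | ==
  [9] u=1 | in ⊤ | out ⊤ | prev 0 | push {5,6}
  [10] u=2 | in ⊤ | out ⊤ | prev ⊥ | push {}
  [11] u=3 | in ⊤ | out ⊤ | ==
  [12] u=4 | in ⊤ | out ⊤ | ==
  [13] u=5 | in ⊤ | out ⊤ | ==
  [14] u=6 | in ⊤ | out ⊤ | ==

Converged values:
  [0] 3
  [1] ⊤
  [2] ⊤
  [3] ⊤
  [4] ⊤
  [5] ⊤
  [6] ⊤

⊤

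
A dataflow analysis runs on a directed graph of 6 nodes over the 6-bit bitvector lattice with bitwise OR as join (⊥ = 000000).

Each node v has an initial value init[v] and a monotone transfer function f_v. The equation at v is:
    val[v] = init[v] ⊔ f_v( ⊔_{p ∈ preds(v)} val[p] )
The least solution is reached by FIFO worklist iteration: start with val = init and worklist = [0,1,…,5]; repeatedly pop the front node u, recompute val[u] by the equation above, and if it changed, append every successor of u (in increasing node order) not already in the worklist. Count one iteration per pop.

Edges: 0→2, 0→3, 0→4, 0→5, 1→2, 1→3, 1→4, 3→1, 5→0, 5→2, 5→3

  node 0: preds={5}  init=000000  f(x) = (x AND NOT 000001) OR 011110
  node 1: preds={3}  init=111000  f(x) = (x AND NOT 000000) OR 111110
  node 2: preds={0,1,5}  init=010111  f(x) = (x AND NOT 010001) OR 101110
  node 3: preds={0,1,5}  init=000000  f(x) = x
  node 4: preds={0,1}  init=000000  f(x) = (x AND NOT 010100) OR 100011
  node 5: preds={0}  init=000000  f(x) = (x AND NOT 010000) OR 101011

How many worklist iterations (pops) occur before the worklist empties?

16

Iteration log — 16 steps:
  step 1. node 0  ⊔preds=000000  new=011110  old=000000  +wl: 
  step 2. node 1  ⊔preds=000000  new=111110  old=111000  +wl: 
  step 3. node 2  ⊔preds=111110  new=111111  old=010111  +wl: 
  step 4. node 3  ⊔preds=111110  new=111110  old=000000  +wl: 1
  step 5. node 4  ⊔preds=111110  new=101011  old=000000  +wl: 
  step 6. node 5  ⊔preds=011110  new=101111  old=000000  +wl: 0,2,3
  step 7. node 1  ⊔preds=111110  new=111110  stable
  step 8. node 0  ⊔preds=101111  new=111110  old=011110  +wl: 4,5
  step 9. node 2  ⊔preds=111111  new=111111  stable
  step 10. node 3  ⊔preds=111111  new=111111  old=111110  +wl: 1
  step 11. node 4  ⊔preds=111110  new=101011  stable
  step 12. node 5  ⊔preds=111110  new=101111  stable
  step 13. node 1  ⊔preds=111111  new=111111  old=111110  +wl: 2,3,4
  step 14. node 2  ⊔preds=111111  new=111111  stable
  step 15. node 3  ⊔preds=111111  new=111111  stable
  step 16. node 4  ⊔preds=111111  new=101011  stable

Least fixpoint reached:
  node 0: 111110
  node 1: 111111
  node 2: 111111
  node 3: 111111
  node 4: 101011
  node 5: 101111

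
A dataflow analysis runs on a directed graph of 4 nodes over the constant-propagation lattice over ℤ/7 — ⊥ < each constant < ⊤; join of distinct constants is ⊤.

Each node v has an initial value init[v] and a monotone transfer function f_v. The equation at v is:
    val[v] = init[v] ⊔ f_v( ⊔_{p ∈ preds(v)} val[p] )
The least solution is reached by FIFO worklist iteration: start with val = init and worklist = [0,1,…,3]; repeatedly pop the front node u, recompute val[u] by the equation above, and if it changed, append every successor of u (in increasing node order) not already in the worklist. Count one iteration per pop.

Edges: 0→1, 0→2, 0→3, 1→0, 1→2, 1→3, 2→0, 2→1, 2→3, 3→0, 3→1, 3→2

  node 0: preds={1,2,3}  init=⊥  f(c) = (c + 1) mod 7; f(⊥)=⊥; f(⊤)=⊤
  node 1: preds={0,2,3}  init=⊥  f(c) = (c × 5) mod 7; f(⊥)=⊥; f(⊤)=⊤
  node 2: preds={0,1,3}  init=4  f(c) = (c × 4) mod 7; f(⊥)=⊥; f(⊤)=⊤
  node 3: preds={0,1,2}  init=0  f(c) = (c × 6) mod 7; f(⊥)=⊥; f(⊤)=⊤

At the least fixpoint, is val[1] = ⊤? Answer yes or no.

yes

Worklist (7 pops):
  #1 pop 0: in=⊤ → ⊤ (was ⊥); enqueue []
  #2 pop 1: in=⊤ → ⊤ (was ⊥); enqueue [0]
  #3 pop 2: in=⊤ → ⊤ (was 4); enqueue [1]
  #4 pop 3: in=⊤ → ⊤ (was 0); enqueue [2]
  #5 pop 0: in=⊤ → ⊤ (no change)
  #6 pop 1: in=⊤ → ⊤ (no change)
  #7 pop 2: in=⊤ → ⊤ (no change)

Fixpoint:
  val[0] = ⊤
  val[1] = ⊤
  val[2] = ⊤
  val[3] = ⊤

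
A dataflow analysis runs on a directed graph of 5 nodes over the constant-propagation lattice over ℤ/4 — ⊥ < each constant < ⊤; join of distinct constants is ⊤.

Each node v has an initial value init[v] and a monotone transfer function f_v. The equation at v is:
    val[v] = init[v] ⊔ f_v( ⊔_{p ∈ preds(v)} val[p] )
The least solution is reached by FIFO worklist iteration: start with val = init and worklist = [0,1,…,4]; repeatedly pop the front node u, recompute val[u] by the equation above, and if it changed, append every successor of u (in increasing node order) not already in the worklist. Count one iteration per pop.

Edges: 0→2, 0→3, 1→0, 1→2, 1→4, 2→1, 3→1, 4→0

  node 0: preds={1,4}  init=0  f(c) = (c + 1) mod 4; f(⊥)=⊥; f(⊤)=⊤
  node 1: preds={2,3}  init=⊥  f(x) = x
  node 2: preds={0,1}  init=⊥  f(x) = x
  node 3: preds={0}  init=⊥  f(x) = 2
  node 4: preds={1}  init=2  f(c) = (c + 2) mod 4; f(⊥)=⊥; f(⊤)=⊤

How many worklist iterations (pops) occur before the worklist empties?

10

Worklist (10 pops):
  #1 pop 0: in=2 → ⊤ (was 0); enqueue []
  #2 pop 1: in=⊥ → ⊥ (no change)
  #3 pop 2: in=⊤ → ⊤ (was ⊥); enqueue [1]
  #4 pop 3: in=⊤ → 2 (was ⊥); enqueue []
  #5 pop 4: in=⊥ → 2 (no change)
  #6 pop 1: in=⊤ → ⊤ (was ⊥); enqueue [0,2,4]
  #7 pop 0: in=⊤ → ⊤ (no change)
  #8 pop 2: in=⊤ → ⊤ (no change)
  #9 pop 4: in=⊤ → ⊤ (was 2); enqueue [0]
  #10 pop 0: in=⊤ → ⊤ (no change)

Fixpoint:
  val[0] = ⊤
  val[1] = ⊤
  val[2] = ⊤
  val[3] = 2
  val[4] = ⊤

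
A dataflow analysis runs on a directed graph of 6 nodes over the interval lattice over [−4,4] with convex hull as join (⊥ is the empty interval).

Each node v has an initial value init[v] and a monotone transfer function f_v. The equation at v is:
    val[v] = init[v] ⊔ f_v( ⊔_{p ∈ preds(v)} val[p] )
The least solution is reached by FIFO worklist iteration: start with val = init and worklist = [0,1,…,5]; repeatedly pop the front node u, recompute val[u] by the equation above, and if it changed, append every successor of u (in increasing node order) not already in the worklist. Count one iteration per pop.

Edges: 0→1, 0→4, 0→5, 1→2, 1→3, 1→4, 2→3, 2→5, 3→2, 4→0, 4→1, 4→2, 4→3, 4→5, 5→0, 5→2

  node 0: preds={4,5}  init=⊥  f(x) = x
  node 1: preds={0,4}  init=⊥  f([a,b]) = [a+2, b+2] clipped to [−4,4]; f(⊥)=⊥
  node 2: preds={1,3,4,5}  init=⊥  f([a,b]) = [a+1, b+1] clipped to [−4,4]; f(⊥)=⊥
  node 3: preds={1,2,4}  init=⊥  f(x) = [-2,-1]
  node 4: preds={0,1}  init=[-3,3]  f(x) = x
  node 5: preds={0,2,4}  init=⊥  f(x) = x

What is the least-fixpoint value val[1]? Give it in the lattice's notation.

[-1,4]

Iteration log — 12 steps:
  step 1. node 0  ⊔preds=[-3,3]  new=[-3,3]  old=⊥  +wl: 
  step 2. node 1  ⊔preds=[-3,3]  new=[-1,4]  old=⊥  +wl: 
  step 3. node 2  ⊔preds=[-3,4]  new=[-2,4]  old=⊥  +wl: 
  step 4. node 3  ⊔preds=[-3,4]  new=[-2,-1]  old=⊥  +wl: 2
  step 5. node 4  ⊔preds=[-3,4]  new=[-3,4]  old=[-3,3]  +wl: 0,1,3
  step 6. node 5  ⊔preds=[-3,4]  new=[-3,4]  old=⊥  +wl: 
  step 7. node 2  ⊔preds=[-3,4]  new=[-2,4]  stable
  step 8. node 0  ⊔preds=[-3,4]  new=[-3,4]  old=[-3,3]  +wl: 4,5
  step 9. node 1  ⊔preds=[-3,4]  new=[-1,4]  stable
  step 10. node 3  ⊔preds=[-3,4]  new=[-2,-1]  stable
  step 11. node 4  ⊔preds=[-3,4]  new=[-3,4]  stable
  step 12. node 5  ⊔preds=[-3,4]  new=[-3,4]  stable

Least fixpoint reached:
  node 0: [-3,4]
  node 1: [-1,4]
  node 2: [-2,4]
  node 3: [-2,-1]
  node 4: [-3,4]
  node 5: [-3,4]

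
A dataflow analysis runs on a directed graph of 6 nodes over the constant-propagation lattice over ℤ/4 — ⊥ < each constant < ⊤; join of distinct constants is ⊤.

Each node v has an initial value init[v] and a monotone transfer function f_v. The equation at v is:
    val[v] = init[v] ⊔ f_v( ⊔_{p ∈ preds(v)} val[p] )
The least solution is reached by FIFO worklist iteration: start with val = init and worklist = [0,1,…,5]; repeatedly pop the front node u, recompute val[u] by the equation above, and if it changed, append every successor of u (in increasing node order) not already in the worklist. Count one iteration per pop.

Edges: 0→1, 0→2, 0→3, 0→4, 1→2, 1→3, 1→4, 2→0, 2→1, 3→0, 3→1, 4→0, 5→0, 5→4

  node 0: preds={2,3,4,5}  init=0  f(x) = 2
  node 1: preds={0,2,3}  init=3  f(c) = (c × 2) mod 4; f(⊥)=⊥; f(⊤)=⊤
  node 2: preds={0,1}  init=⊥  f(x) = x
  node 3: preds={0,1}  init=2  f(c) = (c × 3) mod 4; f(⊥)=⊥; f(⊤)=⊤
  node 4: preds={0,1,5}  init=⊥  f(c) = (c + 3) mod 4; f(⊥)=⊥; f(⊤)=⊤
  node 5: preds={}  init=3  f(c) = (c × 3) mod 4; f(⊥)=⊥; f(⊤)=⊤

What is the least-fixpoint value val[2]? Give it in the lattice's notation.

⊤

Iteration log — 8 steps:
  step 1. node 0  ⊔preds=⊤  new=⊤  old=0  +wl: 
  step 2. node 1  ⊔preds=⊤  new=⊤  old=3  +wl: 
  step 3. node 2  ⊔preds=⊤  new=⊤  old=⊥  +wl: 0,1
  step 4. node 3  ⊔preds=⊤  new=⊤  old=2  +wl: 
  step 5. node 4  ⊔preds=⊤  new=⊤  old=⊥  +wl: 
  step 6. node 5  ⊔preds=⊥  new=3  stable
  step 7. node 0  ⊔preds=⊤  new=⊤  stable
  step 8. node 1  ⊔preds=⊤  new=⊤  stable

Least fixpoint reached:
  node 0: ⊤
  node 1: ⊤
  node 2: ⊤
  node 3: ⊤
  node 4: ⊤
  node 5: 3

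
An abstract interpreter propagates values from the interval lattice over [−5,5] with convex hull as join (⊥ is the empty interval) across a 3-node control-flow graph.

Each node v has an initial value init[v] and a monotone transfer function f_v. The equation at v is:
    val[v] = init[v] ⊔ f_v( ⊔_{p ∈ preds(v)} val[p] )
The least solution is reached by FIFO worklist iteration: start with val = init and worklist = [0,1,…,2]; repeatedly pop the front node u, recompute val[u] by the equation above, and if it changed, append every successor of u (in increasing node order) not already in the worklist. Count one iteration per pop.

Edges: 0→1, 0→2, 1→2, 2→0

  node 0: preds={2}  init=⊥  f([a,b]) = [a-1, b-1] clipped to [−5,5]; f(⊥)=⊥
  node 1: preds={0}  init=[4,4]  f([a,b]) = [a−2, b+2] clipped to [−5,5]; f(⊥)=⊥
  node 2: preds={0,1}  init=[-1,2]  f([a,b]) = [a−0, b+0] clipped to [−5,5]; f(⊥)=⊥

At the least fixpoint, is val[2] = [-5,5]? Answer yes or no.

Iteration log — 9 steps:
  step 1. node 0  ⊔preds=[-1,2]  new=[-2,1]  old=⊥  +wl: 
  step 2. node 1  ⊔preds=[-2,1]  new=[-4,4]  old=[4,4]  +wl: 
  step 3. node 2  ⊔preds=[-4,4]  new=[-4,4]  old=[-1,2]  +wl: 0
  step 4. node 0  ⊔preds=[-4,4]  new=[-5,3]  old=[-2,1]  +wl: 1,2
  step 5. node 1  ⊔preds=[-5,3]  new=[-5,5]  old=[-4,4]  +wl: 
  step 6. node 2  ⊔preds=[-5,5]  new=[-5,5]  old=[-4,4]  +wl: 0
  step 7. node 0  ⊔preds=[-5,5]  new=[-5,4]  old=[-5,3]  +wl: 1,2
  step 8. node 1  ⊔preds=[-5,4]  new=[-5,5]  stable
  step 9. node 2  ⊔preds=[-5,5]  new=[-5,5]  stable

Least fixpoint reached:
  node 0: [-5,4]
  node 1: [-5,5]
  node 2: [-5,5]

yes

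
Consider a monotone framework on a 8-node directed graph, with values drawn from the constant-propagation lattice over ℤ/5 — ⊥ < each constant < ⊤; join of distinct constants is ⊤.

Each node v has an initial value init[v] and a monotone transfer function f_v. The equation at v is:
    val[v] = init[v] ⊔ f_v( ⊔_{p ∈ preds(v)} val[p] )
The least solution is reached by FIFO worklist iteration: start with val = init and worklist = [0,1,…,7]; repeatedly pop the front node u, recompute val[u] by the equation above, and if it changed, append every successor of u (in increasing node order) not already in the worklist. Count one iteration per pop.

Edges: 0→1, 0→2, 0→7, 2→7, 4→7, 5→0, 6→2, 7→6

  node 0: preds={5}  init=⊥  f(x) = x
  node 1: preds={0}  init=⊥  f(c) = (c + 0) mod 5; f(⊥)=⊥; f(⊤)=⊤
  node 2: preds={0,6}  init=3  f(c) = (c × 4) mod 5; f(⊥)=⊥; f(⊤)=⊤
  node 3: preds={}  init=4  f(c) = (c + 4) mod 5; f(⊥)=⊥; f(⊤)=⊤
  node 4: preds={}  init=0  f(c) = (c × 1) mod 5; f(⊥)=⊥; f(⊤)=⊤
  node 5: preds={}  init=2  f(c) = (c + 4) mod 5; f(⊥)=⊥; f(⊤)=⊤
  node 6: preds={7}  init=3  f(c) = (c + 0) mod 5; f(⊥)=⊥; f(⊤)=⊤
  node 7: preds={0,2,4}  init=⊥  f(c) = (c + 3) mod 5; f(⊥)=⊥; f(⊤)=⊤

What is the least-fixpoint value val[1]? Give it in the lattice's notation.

Trace (10 dequeues):
  [1] u=0 | in 2 | out 2 | prev ⊥ | push {}
  [2] u=1 | in 2 | out 2 | prev ⊥ | push {}
  [3] u=2 | in ⊤ | out ⊤ | prev 3 | push {}
  [4] u=3 | in ⊥ | out 4 | ==
  [5] u=4 | in ⊥ | out 0 | ==
  [6] u=5 | in ⊥ | out 2 | ==
  [7] u=6 | in ⊥ | out 3 | ==
  [8] u=7 | in ⊤ | out ⊤ | prev ⊥ | push {6}
  [9] u=6 | in ⊤ | out ⊤ | prev 3 | push {2}
  [10] u=2 | in ⊤ | out ⊤ | ==

Converged values:
  [0] 2
  [1] 2
  [2] ⊤
  [3] 4
  [4] 0
  [5] 2
  [6] ⊤
  [7] ⊤

2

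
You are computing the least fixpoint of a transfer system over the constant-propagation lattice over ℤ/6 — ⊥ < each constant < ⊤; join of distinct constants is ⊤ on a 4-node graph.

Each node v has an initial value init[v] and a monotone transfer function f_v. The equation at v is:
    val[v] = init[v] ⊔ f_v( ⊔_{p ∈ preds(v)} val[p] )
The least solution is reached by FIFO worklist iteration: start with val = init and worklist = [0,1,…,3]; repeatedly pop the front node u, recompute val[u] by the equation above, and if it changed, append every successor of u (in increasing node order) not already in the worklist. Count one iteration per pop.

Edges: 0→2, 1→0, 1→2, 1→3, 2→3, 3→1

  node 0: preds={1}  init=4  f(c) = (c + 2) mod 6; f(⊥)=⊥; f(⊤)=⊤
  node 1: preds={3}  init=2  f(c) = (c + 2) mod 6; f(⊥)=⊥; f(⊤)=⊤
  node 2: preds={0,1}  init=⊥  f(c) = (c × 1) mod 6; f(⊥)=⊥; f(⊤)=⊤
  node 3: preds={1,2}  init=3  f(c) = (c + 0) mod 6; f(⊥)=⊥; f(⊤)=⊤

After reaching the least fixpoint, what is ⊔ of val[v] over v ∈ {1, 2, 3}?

Trace (7 dequeues):
  [1] u=0 | in 2 | out 4 | ==
  [2] u=1 | in 3 | out ⊤ | prev 2 | push {0}
  [3] u=2 | in ⊤ | out ⊤ | prev ⊥ | push {}
  [4] u=3 | in ⊤ | out ⊤ | prev 3 | push {1}
  [5] u=0 | in ⊤ | out ⊤ | prev 4 | push {2}
  [6] u=1 | in ⊤ | out ⊤ | ==
  [7] u=2 | in ⊤ | out ⊤ | ==

Converged values:
  [0] ⊤
  [1] ⊤
  [2] ⊤
  [3] ⊤

⊤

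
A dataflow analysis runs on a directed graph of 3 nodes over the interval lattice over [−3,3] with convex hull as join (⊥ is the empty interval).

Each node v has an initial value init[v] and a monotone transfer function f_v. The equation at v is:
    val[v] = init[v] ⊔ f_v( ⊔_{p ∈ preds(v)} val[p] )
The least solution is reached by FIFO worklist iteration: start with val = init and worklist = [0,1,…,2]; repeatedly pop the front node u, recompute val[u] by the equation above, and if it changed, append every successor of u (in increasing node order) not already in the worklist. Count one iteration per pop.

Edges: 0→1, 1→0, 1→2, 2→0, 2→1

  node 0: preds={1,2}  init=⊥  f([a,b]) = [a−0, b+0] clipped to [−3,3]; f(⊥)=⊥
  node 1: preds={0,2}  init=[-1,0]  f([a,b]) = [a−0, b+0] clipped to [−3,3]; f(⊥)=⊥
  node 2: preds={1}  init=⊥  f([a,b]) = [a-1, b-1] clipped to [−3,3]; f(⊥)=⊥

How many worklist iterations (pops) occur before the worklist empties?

Worklist (11 pops):
  #1 pop 0: in=[-1,0] → [-1,0] (was ⊥); enqueue []
  #2 pop 1: in=[-1,0] → [-1,0] (no change)
  #3 pop 2: in=[-1,0] → [-2,-1] (was ⊥); enqueue [0,1]
  #4 pop 0: in=[-2,0] → [-2,0] (was [-1,0]); enqueue []
  #5 pop 1: in=[-2,0] → [-2,0] (was [-1,0]); enqueue [0,2]
  #6 pop 0: in=[-2,0] → [-2,0] (no change)
  #7 pop 2: in=[-2,0] → [-3,-1] (was [-2,-1]); enqueue [0,1]
  #8 pop 0: in=[-3,0] → [-3,0] (was [-2,0]); enqueue []
  #9 pop 1: in=[-3,0] → [-3,0] (was [-2,0]); enqueue [0,2]
  #10 pop 0: in=[-3,0] → [-3,0] (no change)
  #11 pop 2: in=[-3,0] → [-3,-1] (no change)

Fixpoint:
  val[0] = [-3,0]
  val[1] = [-3,0]
  val[2] = [-3,-1]

11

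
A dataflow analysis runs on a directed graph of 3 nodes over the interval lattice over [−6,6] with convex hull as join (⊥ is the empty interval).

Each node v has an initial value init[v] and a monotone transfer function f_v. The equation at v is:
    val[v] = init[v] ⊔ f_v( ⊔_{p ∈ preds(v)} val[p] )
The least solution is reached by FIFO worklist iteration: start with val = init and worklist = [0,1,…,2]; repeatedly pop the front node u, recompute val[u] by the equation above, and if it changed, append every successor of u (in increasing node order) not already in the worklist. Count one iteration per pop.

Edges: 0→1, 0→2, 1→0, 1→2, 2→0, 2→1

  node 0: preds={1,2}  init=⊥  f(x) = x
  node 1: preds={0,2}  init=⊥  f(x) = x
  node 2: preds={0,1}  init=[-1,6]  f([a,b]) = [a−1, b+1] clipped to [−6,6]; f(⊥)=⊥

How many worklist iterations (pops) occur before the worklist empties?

19

Iteration log — 19 steps:
  step 1. node 0  ⊔preds=[-1,6]  new=[-1,6]  old=⊥  +wl: 
  step 2. node 1  ⊔preds=[-1,6]  new=[-1,6]  old=⊥  +wl: 0
  step 3. node 2  ⊔preds=[-1,6]  new=[-2,6]  old=[-1,6]  +wl: 1
  step 4. node 0  ⊔preds=[-2,6]  new=[-2,6]  old=[-1,6]  +wl: 2
  step 5. node 1  ⊔preds=[-2,6]  new=[-2,6]  old=[-1,6]  +wl: 0
  step 6. node 2  ⊔preds=[-2,6]  new=[-3,6]  old=[-2,6]  +wl: 1
  step 7. node 0  ⊔preds=[-3,6]  new=[-3,6]  old=[-2,6]  +wl: 2
  step 8. node 1  ⊔preds=[-3,6]  new=[-3,6]  old=[-2,6]  +wl: 0
  step 9. node 2  ⊔preds=[-3,6]  new=[-4,6]  old=[-3,6]  +wl: 1
  step 10. node 0  ⊔preds=[-4,6]  new=[-4,6]  old=[-3,6]  +wl: 2
  step 11. node 1  ⊔preds=[-4,6]  new=[-4,6]  old=[-3,6]  +wl: 0
  step 12. node 2  ⊔preds=[-4,6]  new=[-5,6]  old=[-4,6]  +wl: 1
  step 13. node 0  ⊔preds=[-5,6]  new=[-5,6]  old=[-4,6]  +wl: 2
  step 14. node 1  ⊔preds=[-5,6]  new=[-5,6]  old=[-4,6]  +wl: 0
  step 15. node 2  ⊔preds=[-5,6]  new=[-6,6]  old=[-5,6]  +wl: 1
  step 16. node 0  ⊔preds=[-6,6]  new=[-6,6]  old=[-5,6]  +wl: 2
  step 17. node 1  ⊔preds=[-6,6]  new=[-6,6]  old=[-5,6]  +wl: 0
  step 18. node 2  ⊔preds=[-6,6]  new=[-6,6]  stable
  step 19. node 0  ⊔preds=[-6,6]  new=[-6,6]  stable

Least fixpoint reached:
  node 0: [-6,6]
  node 1: [-6,6]
  node 2: [-6,6]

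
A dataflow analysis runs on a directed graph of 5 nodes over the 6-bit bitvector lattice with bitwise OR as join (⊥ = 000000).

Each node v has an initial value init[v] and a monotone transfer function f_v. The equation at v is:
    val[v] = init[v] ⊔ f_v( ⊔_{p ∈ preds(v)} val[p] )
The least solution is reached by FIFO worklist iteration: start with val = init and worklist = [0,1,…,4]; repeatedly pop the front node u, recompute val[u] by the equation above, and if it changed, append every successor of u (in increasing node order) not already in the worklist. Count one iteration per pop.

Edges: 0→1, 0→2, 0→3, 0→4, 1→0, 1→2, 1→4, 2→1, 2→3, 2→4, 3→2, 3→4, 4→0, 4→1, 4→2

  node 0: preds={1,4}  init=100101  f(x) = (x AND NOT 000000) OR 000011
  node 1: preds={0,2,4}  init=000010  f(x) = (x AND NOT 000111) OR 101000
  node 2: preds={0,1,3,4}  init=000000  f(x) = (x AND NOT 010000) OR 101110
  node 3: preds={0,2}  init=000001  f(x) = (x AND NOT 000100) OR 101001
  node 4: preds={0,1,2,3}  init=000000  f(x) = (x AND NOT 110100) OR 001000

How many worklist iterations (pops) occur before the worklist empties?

10

Iteration log — 10 steps:
  step 1. node 0  ⊔preds=000010  new=100111  old=100101  +wl: 
  step 2. node 1  ⊔preds=100111  new=101010  old=000010  +wl: 0
  step 3. node 2  ⊔preds=101111  new=101111  old=000000  +wl: 1
  step 4. node 3  ⊔preds=101111  new=101011  old=000001  +wl: 2
  step 5. node 4  ⊔preds=101111  new=001011  old=000000  +wl: 
  step 6. node 0  ⊔preds=101011  new=101111  old=100111  +wl: 3,4
  step 7. node 1  ⊔preds=101111  new=101010  stable
  step 8. node 2  ⊔preds=101111  new=101111  stable
  step 9. node 3  ⊔preds=101111  new=101011  stable
  step 10. node 4  ⊔preds=101111  new=001011  stable

Least fixpoint reached:
  node 0: 101111
  node 1: 101010
  node 2: 101111
  node 3: 101011
  node 4: 001011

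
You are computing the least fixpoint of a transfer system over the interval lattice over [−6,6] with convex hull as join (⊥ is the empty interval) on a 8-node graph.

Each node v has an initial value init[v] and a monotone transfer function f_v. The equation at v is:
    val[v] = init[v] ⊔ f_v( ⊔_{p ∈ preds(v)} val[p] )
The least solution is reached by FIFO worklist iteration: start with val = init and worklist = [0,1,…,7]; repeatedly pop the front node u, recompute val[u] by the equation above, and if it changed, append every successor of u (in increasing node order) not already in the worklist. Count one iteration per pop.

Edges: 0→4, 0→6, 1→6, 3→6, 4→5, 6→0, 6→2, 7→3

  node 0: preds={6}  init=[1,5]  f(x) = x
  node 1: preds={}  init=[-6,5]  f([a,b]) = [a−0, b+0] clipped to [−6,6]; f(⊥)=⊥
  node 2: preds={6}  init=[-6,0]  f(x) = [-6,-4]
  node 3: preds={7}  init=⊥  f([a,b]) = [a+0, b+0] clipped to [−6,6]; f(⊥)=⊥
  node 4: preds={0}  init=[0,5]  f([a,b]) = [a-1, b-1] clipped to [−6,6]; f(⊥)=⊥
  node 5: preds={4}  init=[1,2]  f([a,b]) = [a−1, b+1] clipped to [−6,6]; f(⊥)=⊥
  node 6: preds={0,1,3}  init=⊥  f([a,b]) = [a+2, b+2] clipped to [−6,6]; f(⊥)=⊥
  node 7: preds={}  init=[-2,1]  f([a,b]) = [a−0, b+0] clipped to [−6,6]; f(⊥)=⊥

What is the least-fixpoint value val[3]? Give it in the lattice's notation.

[-2,1]

Trace (13 dequeues):
  [1] u=0 | in ⊥ | out [1,5] | ==
  [2] u=1 | in ⊥ | out [-6,5] | ==
  [3] u=2 | in ⊥ | out [-6,0] | ==
  [4] u=3 | in [-2,1] | out [-2,1] | prev ⊥ | push {}
  [5] u=4 | in [1,5] | out [0,5] | ==
  [6] u=5 | in [0,5] | out [-1,6] | prev [1,2] | push {}
  [7] u=6 | in [-6,5] | out [-4,6] | prev ⊥ | push {0,2}
  [8] u=7 | in ⊥ | out [-2,1] | ==
  [9] u=0 | in [-4,6] | out [-4,6] | prev [1,5] | push {4,6}
  [10] u=2 | in [-4,6] | out [-6,0] | ==
  [11] u=4 | in [-4,6] | out [-5,5] | prev [0,5] | push {5}
  [12] u=6 | in [-6,6] | out [-4,6] | ==
  [13] u=5 | in [-5,5] | out [-6,6] | prev [-1,6] | push {}

Converged values:
  [0] [-4,6]
  [1] [-6,5]
  [2] [-6,0]
  [3] [-2,1]
  [4] [-5,5]
  [5] [-6,6]
  [6] [-4,6]
  [7] [-2,1]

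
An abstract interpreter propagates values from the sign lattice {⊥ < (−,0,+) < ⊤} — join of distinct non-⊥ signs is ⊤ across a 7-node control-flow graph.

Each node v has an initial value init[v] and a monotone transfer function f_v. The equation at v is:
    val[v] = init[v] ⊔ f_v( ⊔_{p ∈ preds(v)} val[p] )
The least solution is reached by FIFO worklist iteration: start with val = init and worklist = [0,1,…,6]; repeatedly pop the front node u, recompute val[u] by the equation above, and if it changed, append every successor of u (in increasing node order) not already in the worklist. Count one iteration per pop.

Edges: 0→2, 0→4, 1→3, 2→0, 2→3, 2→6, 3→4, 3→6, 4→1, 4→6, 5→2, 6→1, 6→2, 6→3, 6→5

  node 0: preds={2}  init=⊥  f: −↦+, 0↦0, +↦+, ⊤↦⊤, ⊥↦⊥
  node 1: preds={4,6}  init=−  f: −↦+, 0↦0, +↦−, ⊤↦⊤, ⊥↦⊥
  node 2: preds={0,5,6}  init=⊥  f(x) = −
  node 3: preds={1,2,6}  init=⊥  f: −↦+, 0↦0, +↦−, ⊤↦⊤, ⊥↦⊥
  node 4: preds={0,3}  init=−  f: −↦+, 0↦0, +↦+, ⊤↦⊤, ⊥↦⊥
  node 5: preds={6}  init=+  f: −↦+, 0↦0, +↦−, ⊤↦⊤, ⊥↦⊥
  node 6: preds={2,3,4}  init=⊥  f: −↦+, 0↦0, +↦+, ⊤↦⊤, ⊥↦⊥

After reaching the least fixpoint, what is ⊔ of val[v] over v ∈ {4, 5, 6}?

Worklist (14 pops):
  #1 pop 0: in=⊥ → ⊥ (no change)
  #2 pop 1: in=− → ⊤ (was −); enqueue []
  #3 pop 2: in=+ → − (was ⊥); enqueue [0]
  #4 pop 3: in=⊤ → ⊤ (was ⊥); enqueue []
  #5 pop 4: in=⊤ → ⊤ (was −); enqueue [1]
  #6 pop 5: in=⊥ → + (no change)
  #7 pop 6: in=⊤ → ⊤ (was ⊥); enqueue [2,3,5]
  #8 pop 0: in=− → + (was ⊥); enqueue [4]
  #9 pop 1: in=⊤ → ⊤ (no change)
  #10 pop 2: in=⊤ → − (no change)
  #11 pop 3: in=⊤ → ⊤ (no change)
  #12 pop 5: in=⊤ → ⊤ (was +); enqueue [2]
  #13 pop 4: in=⊤ → ⊤ (no change)
  #14 pop 2: in=⊤ → − (no change)

Fixpoint:
  val[0] = +
  val[1] = ⊤
  val[2] = −
  val[3] = ⊤
  val[4] = ⊤
  val[5] = ⊤
  val[6] = ⊤

⊤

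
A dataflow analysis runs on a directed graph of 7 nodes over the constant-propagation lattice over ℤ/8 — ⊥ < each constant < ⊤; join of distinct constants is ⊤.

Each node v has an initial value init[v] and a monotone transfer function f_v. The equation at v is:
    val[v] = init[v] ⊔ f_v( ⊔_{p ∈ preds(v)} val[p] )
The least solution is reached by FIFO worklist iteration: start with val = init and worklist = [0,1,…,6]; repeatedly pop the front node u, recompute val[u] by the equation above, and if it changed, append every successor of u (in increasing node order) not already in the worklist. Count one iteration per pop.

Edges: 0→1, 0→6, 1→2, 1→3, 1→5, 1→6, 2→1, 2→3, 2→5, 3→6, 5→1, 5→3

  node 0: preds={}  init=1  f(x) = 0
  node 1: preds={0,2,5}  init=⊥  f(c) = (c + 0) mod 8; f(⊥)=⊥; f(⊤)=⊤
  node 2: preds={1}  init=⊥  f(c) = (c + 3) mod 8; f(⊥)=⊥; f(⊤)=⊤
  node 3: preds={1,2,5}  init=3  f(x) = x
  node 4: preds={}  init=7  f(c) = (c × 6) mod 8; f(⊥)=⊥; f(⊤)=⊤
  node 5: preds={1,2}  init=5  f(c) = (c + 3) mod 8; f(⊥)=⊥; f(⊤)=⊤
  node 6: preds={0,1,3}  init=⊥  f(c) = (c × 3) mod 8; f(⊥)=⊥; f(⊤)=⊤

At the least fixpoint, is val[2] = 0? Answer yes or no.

no

Worklist (9 pops):
  #1 pop 0: in=⊥ → ⊤ (was 1); enqueue []
  #2 pop 1: in=⊤ → ⊤ (was ⊥); enqueue []
  #3 pop 2: in=⊤ → ⊤ (was ⊥); enqueue [1]
  #4 pop 3: in=⊤ → ⊤ (was 3); enqueue []
  #5 pop 4: in=⊥ → 7 (no change)
  #6 pop 5: in=⊤ → ⊤ (was 5); enqueue [3]
  #7 pop 6: in=⊤ → ⊤ (was ⊥); enqueue []
  #8 pop 1: in=⊤ → ⊤ (no change)
  #9 pop 3: in=⊤ → ⊤ (no change)

Fixpoint:
  val[0] = ⊤
  val[1] = ⊤
  val[2] = ⊤
  val[3] = ⊤
  val[4] = 7
  val[5] = ⊤
  val[6] = ⊤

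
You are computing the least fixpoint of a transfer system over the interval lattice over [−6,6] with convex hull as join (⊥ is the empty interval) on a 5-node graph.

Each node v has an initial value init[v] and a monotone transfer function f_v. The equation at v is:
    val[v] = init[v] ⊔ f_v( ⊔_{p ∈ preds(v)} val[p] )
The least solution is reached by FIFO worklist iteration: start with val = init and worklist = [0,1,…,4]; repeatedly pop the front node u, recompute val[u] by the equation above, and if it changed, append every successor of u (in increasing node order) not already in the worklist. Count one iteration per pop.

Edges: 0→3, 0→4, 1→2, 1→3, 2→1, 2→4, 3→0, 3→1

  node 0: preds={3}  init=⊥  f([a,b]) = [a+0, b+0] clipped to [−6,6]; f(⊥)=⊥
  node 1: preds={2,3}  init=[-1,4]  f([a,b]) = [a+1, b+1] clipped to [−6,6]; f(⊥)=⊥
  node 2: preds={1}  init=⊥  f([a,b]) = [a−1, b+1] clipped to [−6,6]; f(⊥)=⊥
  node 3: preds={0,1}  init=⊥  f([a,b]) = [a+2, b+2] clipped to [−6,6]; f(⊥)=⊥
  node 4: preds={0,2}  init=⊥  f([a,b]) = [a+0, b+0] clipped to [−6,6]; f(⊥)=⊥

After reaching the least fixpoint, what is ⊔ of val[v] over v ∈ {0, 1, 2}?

[-2,6]

Worklist (11 pops):
  #1 pop 0: in=⊥ → ⊥ (no change)
  #2 pop 1: in=⊥ → [-1,4] (no change)
  #3 pop 2: in=[-1,4] → [-2,5] (was ⊥); enqueue [1]
  #4 pop 3: in=[-1,4] → [1,6] (was ⊥); enqueue [0]
  #5 pop 4: in=[-2,5] → [-2,5] (was ⊥); enqueue []
  #6 pop 1: in=[-2,6] → [-1,6] (was [-1,4]); enqueue [2,3]
  #7 pop 0: in=[1,6] → [1,6] (was ⊥); enqueue [4]
  #8 pop 2: in=[-1,6] → [-2,6] (was [-2,5]); enqueue [1]
  #9 pop 3: in=[-1,6] → [1,6] (no change)
  #10 pop 4: in=[-2,6] → [-2,6] (was [-2,5]); enqueue []
  #11 pop 1: in=[-2,6] → [-1,6] (no change)

Fixpoint:
  val[0] = [1,6]
  val[1] = [-1,6]
  val[2] = [-2,6]
  val[3] = [1,6]
  val[4] = [-2,6]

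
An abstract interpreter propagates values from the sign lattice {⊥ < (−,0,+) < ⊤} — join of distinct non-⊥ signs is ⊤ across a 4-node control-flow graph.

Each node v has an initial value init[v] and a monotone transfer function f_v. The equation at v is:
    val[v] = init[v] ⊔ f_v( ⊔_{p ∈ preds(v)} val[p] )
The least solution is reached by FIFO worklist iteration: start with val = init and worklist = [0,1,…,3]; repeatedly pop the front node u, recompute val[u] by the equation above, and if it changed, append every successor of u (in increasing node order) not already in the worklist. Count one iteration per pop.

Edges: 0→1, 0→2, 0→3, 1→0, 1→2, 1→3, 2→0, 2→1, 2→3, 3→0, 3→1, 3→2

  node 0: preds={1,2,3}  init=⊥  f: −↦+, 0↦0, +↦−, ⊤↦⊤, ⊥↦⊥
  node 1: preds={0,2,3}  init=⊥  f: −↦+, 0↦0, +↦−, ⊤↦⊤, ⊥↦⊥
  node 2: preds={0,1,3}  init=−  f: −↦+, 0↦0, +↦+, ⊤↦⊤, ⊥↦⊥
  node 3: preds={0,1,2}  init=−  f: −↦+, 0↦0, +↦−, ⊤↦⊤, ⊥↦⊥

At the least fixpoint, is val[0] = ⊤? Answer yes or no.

yes

Worklist (8 pops):
  #1 pop 0: in=− → + (was ⊥); enqueue []
  #2 pop 1: in=⊤ → ⊤ (was ⊥); enqueue [0]
  #3 pop 2: in=⊤ → ⊤ (was −); enqueue [1]
  #4 pop 3: in=⊤ → ⊤ (was −); enqueue [2]
  #5 pop 0: in=⊤ → ⊤ (was +); enqueue [3]
  #6 pop 1: in=⊤ → ⊤ (no change)
  #7 pop 2: in=⊤ → ⊤ (no change)
  #8 pop 3: in=⊤ → ⊤ (no change)

Fixpoint:
  val[0] = ⊤
  val[1] = ⊤
  val[2] = ⊤
  val[3] = ⊤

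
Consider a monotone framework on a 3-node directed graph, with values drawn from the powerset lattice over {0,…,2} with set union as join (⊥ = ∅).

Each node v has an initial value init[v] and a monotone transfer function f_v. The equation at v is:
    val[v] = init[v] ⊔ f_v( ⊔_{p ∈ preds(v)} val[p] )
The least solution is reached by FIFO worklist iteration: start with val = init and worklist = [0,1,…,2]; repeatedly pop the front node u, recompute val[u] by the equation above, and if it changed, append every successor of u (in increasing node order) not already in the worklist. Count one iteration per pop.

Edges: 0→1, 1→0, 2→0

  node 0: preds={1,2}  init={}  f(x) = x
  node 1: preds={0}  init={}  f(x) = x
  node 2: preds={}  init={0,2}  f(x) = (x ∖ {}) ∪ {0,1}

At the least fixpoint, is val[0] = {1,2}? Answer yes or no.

no

Worklist (6 pops):
  #1 pop 0: in={0,2} → {0,2} (was {}); enqueue []
  #2 pop 1: in={0,2} → {0,2} (was {}); enqueue [0]
  #3 pop 2: in={} → {0,1,2} (was {0,2}); enqueue []
  #4 pop 0: in={0,1,2} → {0,1,2} (was {0,2}); enqueue [1]
  #5 pop 1: in={0,1,2} → {0,1,2} (was {0,2}); enqueue [0]
  #6 pop 0: in={0,1,2} → {0,1,2} (no change)

Fixpoint:
  val[0] = {0,1,2}
  val[1] = {0,1,2}
  val[2] = {0,1,2}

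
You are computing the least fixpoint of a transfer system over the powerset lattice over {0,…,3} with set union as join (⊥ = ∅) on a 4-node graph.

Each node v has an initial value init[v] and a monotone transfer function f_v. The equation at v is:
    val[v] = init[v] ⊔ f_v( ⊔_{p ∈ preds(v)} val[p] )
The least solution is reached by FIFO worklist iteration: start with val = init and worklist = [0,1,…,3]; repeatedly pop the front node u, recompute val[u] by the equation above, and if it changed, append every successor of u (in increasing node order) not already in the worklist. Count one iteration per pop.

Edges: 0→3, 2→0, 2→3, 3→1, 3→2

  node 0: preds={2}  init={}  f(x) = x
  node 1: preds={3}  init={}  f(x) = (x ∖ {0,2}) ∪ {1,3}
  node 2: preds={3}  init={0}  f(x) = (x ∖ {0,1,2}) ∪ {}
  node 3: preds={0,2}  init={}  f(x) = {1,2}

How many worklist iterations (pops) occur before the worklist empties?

6

Trace (6 dequeues):
  [1] u=0 | in {0} | out {0} | prev {} | push {}
  [2] u=1 | in {} | out {1,3} | prev {} | push {}
  [3] u=2 | in {} | out {0} | ==
  [4] u=3 | in {0} | out {1,2} | prev {} | push {1,2}
  [5] u=1 | in {1,2} | out {1,3} | ==
  [6] u=2 | in {1,2} | out {0} | ==

Converged values:
  [0] {0}
  [1] {1,3}
  [2] {0}
  [3] {1,2}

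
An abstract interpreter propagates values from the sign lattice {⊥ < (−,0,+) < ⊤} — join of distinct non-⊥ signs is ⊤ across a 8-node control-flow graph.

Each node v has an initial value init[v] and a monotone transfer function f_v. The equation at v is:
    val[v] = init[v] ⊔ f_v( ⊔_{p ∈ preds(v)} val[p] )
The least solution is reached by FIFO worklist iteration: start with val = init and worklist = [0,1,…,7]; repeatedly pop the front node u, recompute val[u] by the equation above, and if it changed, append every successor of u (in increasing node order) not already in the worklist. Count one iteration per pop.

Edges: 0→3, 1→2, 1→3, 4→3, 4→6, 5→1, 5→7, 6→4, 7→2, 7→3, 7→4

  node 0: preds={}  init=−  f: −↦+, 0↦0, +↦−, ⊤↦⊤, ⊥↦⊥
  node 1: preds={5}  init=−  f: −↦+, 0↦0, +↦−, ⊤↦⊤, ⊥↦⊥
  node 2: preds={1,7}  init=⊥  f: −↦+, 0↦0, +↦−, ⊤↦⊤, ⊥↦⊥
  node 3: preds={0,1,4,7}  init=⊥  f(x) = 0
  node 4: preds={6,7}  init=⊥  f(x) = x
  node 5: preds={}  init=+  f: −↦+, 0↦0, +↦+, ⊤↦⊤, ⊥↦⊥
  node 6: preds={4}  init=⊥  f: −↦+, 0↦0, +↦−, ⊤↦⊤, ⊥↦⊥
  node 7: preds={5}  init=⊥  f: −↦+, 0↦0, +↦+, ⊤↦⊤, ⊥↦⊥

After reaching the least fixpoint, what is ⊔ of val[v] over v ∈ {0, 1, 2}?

Worklist (17 pops):
  #1 pop 0: in=⊥ → − (no change)
  #2 pop 1: in=+ → − (no change)
  #3 pop 2: in=− → + (was ⊥); enqueue []
  #4 pop 3: in=− → 0 (was ⊥); enqueue []
  #5 pop 4: in=⊥ → ⊥ (no change)
  #6 pop 5: in=⊥ → + (no change)
  #7 pop 6: in=⊥ → ⊥ (no change)
  #8 pop 7: in=+ → + (was ⊥); enqueue [2,3,4]
  #9 pop 2: in=⊤ → ⊤ (was +); enqueue []
  #10 pop 3: in=⊤ → 0 (no change)
  #11 pop 4: in=+ → + (was ⊥); enqueue [3,6]
  #12 pop 3: in=⊤ → 0 (no change)
  #13 pop 6: in=+ → − (was ⊥); enqueue [4]
  #14 pop 4: in=⊤ → ⊤ (was +); enqueue [3,6]
  #15 pop 3: in=⊤ → 0 (no change)
  #16 pop 6: in=⊤ → ⊤ (was −); enqueue [4]
  #17 pop 4: in=⊤ → ⊤ (no change)

Fixpoint:
  val[0] = −
  val[1] = −
  val[2] = ⊤
  val[3] = 0
  val[4] = ⊤
  val[5] = +
  val[6] = ⊤
  val[7] = +

⊤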